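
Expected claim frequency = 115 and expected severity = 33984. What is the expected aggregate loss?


E[S] = E[N] * E[X]
= 115 * 33984
= 3.9082e+06


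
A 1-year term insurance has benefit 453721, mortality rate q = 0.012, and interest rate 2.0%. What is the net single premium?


NSP = benefit * q * v
v = 1/(1+i) = 0.980392
NSP = 453721 * 0.012 * 0.980392
= 5337.8941


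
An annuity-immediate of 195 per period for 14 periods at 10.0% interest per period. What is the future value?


FV = PMT * ((1+i)^n - 1) / i
= 195 * ((1.1)^14 - 1) / 0.1
= 195 * (3.797498 - 1) / 0.1
= 5455.1218


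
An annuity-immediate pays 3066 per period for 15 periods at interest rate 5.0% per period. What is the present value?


PV = PMT * (1 - (1+i)^(-n)) / i
= 3066 * (1 - (1+0.05)^(-15)) / 0.05
= 3066 * (1 - 0.481017) / 0.05
= 3066 * 10.379658
= 31824.0315


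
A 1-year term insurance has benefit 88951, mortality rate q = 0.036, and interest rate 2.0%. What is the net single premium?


NSP = benefit * q * v
v = 1/(1+i) = 0.980392
NSP = 88951 * 0.036 * 0.980392
= 3139.4471


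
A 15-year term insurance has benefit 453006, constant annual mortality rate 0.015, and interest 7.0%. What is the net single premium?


NSP = benefit * sum_{k=0}^{n-1} k_p_x * q * v^(k+1)
With constant q=0.015, v=0.934579
Sum = 0.125484
NSP = 453006 * 0.125484
= 56844.8361


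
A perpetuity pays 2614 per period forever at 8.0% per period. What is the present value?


PV = PMT / i
= 2614 / 0.08
= 32675.0


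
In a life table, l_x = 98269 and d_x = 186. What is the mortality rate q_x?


q_x = d_x / l_x
= 186 / 98269
= 0.0019


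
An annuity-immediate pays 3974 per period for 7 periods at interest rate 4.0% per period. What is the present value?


PV = PMT * (1 - (1+i)^(-n)) / i
= 3974 * (1 - (1+0.04)^(-7)) / 0.04
= 3974 * (1 - 0.759918) / 0.04
= 3974 * 6.002055
= 23852.1653


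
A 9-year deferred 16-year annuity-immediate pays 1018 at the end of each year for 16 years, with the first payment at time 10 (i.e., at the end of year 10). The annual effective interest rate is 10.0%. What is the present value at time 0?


PV at time 9 of the 16-year annuity-immediate:
a_n = 1018 * (1-(1+0.1)^(-16))/0.1 = 7964.5354
Discount back 9 years to time 0:
PV = 7964.5354 * (1+0.1)^(-9)
= 7964.5354 * 0.424098
= 3377.7405


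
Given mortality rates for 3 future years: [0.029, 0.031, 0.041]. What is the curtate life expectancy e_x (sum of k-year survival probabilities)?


e_x = sum_{k=1}^{n} k_p_x
k_p_x values:
  1_p_x = 0.971
  2_p_x = 0.940899
  3_p_x = 0.902322
e_x = 2.8142


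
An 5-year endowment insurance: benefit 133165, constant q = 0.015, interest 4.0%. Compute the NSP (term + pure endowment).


Term component = 8639.8284
Pure endowment = 5_p_x * v^5 * benefit = 0.927217 * 0.821927 * 133165 = 101485.6294
NSP = 110125.4577


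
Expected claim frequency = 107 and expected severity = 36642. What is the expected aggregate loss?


E[S] = E[N] * E[X]
= 107 * 36642
= 3.9207e+06


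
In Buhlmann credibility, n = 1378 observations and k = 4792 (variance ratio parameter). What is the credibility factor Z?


Z = n / (n + k)
= 1378 / (1378 + 4792)
= 1378 / 6170
= 0.2233


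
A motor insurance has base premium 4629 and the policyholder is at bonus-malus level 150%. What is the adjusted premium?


adjusted = base * BM_level / 100
= 4629 * 150 / 100
= 4629 * 1.5
= 6943.5


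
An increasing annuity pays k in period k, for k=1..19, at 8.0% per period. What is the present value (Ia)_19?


(Ia)_n = sum_{k=1}^{n} k * v^k, v = 1/(1+i)
v = 0.925926
Sum computed term by term:
(Ia)_19 = 74.617


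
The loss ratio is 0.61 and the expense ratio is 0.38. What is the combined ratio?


Combined ratio = loss ratio + expense ratio
= 0.61 + 0.38
= 0.99


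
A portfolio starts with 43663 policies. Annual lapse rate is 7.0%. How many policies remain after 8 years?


remaining = initial * (1 - lapse)^years
= 43663 * (1 - 0.07)^8
= 43663 * 0.559582
= 24433.0206


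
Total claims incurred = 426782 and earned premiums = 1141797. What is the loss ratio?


Loss ratio = claims / premiums
= 426782 / 1141797
= 0.3738


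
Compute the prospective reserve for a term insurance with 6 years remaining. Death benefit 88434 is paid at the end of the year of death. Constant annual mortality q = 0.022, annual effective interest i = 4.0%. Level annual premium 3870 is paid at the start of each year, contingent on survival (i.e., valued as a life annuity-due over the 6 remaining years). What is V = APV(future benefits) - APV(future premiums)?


v = 1/(1+i) = 0.961538
APV(future benefits) per unit = sum_{k=0}^{5} k_p_x * q * v^(k+1) = 0.109445
APV(future benefits) = 88434 * 0.109445 = 9678.6262
Life annuity-due factor ä_{x:6} = sum_{k=0}^{5} k_p_x * v^k = 5.173746
APV(future premiums) = 3870 * 5.173746 = 20022.3972
V = 9678.6262 - 20022.3972
= -10343.771


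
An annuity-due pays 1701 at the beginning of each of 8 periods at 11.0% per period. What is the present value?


PV_due = PMT * (1-(1+i)^(-n))/i * (1+i)
PV_immediate = 8753.5548
PV_due = 8753.5548 * 1.11
= 9716.4458


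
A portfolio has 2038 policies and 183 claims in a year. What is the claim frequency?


frequency = claims / policies
= 183 / 2038
= 0.0898


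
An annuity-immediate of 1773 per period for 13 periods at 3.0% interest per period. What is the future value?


FV = PMT * ((1+i)^n - 1) / i
= 1773 * ((1.03)^13 - 1) / 0.03
= 1773 * (1.468534 - 1) / 0.03
= 27690.3425


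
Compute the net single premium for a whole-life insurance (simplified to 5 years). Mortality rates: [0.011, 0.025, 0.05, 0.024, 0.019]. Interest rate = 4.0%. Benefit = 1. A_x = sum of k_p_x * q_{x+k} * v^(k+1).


v = 0.961538
Year 0: k_p_x=1.0, q=0.011, term=0.010577
Year 1: k_p_x=0.989, q=0.025, term=0.02286
Year 2: k_p_x=0.964275, q=0.05, term=0.042862
Year 3: k_p_x=0.916061, q=0.024, term=0.018793
Year 4: k_p_x=0.894076, q=0.019, term=0.013962
A_x = 0.1091


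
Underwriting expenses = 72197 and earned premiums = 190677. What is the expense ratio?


Expense ratio = expenses / premiums
= 72197 / 190677
= 0.3786


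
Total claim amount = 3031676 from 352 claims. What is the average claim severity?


severity = total / number
= 3031676 / 352
= 8612.7159


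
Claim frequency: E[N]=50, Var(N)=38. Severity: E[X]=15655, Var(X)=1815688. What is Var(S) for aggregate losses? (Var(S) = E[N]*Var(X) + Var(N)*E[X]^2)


Var(S) = E[N]*Var(X) + Var(N)*E[X]^2
= 50*1815688 + 38*15655^2
= 90784400 + 9313002950
= 9.4038e+09


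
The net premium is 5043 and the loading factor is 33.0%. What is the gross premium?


Gross = net * (1 + loading)
= 5043 * (1 + 0.33)
= 5043 * 1.33
= 6707.19


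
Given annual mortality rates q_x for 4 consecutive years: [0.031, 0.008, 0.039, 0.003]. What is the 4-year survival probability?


p_k = 1 - q_k for each year
Survival = product of (1 - q_k)
= 0.969 * 0.992 * 0.961 * 0.997
= 0.921


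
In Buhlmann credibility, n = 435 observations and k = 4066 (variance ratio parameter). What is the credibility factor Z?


Z = n / (n + k)
= 435 / (435 + 4066)
= 435 / 4501
= 0.0966


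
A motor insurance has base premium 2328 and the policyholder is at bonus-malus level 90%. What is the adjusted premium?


adjusted = base * BM_level / 100
= 2328 * 90 / 100
= 2328 * 0.9
= 2095.2


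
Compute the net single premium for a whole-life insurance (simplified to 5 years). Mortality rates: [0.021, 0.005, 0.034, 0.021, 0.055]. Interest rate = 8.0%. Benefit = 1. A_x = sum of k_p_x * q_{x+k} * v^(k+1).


v = 0.925926
Year 0: k_p_x=1.0, q=0.021, term=0.019444
Year 1: k_p_x=0.979, q=0.005, term=0.004197
Year 2: k_p_x=0.974105, q=0.034, term=0.026291
Year 3: k_p_x=0.940985, q=0.021, term=0.014525
Year 4: k_p_x=0.921225, q=0.055, term=0.034483
A_x = 0.0989


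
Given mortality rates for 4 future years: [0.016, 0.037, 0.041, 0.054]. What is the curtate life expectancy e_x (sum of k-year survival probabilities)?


e_x = sum_{k=1}^{n} k_p_x
k_p_x values:
  1_p_x = 0.984
  2_p_x = 0.947592
  3_p_x = 0.908741
  4_p_x = 0.859669
e_x = 3.7


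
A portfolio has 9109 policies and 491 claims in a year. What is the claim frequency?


frequency = claims / policies
= 491 / 9109
= 0.0539


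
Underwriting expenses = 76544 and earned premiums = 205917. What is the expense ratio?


Expense ratio = expenses / premiums
= 76544 / 205917
= 0.3717


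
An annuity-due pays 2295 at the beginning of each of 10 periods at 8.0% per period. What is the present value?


PV_due = PMT * (1-(1+i)^(-n))/i * (1+i)
PV_immediate = 15399.6368
PV_due = 15399.6368 * 1.08
= 16631.6078


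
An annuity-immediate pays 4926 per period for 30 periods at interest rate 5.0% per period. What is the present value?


PV = PMT * (1 - (1+i)^(-n)) / i
= 4926 * (1 - (1+0.05)^(-30)) / 0.05
= 4926 * (1 - 0.231377) / 0.05
= 4926 * 15.372451
= 75724.6938


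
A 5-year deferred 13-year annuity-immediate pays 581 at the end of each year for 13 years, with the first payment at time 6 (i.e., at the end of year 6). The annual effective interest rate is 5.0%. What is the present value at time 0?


PV at time 5 of the 13-year annuity-immediate:
a_n = 581 * (1-(1+0.05)^(-13))/0.05 = 5457.6659
Discount back 5 years to time 0:
PV = 5457.6659 * (1+0.05)^(-5)
= 5457.6659 * 0.783526
= 4276.224


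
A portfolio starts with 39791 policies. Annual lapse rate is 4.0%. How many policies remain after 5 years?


remaining = initial * (1 - lapse)^years
= 39791 * (1 - 0.04)^5
= 39791 * 0.815373
= 32444.495


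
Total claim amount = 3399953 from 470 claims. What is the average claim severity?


severity = total / number
= 3399953 / 470
= 7233.9426


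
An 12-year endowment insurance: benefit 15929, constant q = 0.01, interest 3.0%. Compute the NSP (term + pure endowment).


Term component = 1506.515
Pure endowment = 12_p_x * v^12 * benefit = 0.886385 * 0.70138 * 15929 = 9902.9401
NSP = 11409.4551


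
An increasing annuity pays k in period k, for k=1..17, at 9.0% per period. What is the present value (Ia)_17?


(Ia)_n = sum_{k=1}^{n} k * v^k, v = 1/(1+i)
v = 0.917431
Sum computed term by term:
(Ia)_17 = 59.8257


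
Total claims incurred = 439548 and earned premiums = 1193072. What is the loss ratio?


Loss ratio = claims / premiums
= 439548 / 1193072
= 0.3684


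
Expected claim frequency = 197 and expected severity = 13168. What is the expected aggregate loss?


E[S] = E[N] * E[X]
= 197 * 13168
= 2.5941e+06


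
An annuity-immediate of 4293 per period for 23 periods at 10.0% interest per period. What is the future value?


FV = PMT * ((1+i)^n - 1) / i
= 4293 * ((1.1)^23 - 1) / 0.1
= 4293 * (8.954302 - 1) / 0.1
= 341478.2034


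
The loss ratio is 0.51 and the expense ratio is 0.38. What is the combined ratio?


Combined ratio = loss ratio + expense ratio
= 0.51 + 0.38
= 0.89


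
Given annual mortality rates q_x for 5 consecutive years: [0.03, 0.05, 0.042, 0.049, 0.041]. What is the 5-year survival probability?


p_k = 1 - q_k for each year
Survival = product of (1 - q_k)
= 0.97 * 0.95 * 0.958 * 0.951 * 0.959
= 0.8051


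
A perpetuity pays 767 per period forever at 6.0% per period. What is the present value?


PV = PMT / i
= 767 / 0.06
= 12783.3333


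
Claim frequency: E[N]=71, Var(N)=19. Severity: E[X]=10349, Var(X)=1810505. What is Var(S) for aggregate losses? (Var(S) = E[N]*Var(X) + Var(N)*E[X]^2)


Var(S) = E[N]*Var(X) + Var(N)*E[X]^2
= 71*1810505 + 19*10349^2
= 128545855 + 2034934219
= 2.1635e+09


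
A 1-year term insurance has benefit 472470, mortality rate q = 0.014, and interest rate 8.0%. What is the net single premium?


NSP = benefit * q * v
v = 1/(1+i) = 0.925926
NSP = 472470 * 0.014 * 0.925926
= 6124.6111


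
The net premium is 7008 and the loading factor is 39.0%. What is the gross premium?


Gross = net * (1 + loading)
= 7008 * (1 + 0.39)
= 7008 * 1.39
= 9741.12


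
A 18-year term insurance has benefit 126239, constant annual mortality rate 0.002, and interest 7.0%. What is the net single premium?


NSP = benefit * sum_{k=0}^{n-1} k_p_x * q * v^(k+1)
With constant q=0.002, v=0.934579
Sum = 0.01985
NSP = 126239 * 0.01985
= 2505.8723


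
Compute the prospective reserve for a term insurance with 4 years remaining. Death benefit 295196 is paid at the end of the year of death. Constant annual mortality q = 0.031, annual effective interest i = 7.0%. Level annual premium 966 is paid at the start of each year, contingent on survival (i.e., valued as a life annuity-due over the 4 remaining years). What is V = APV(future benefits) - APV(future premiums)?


v = 1/(1+i) = 0.934579
APV(future benefits) per unit = sum_{k=0}^{3} k_p_x * q * v^(k+1) = 0.100488
APV(future benefits) = 295196 * 0.100488 = 29663.5432
Life annuity-due factor ä_{x:4} = sum_{k=0}^{3} k_p_x * v^k = 3.468444
APV(future premiums) = 966 * 3.468444 = 3350.5165
V = 29663.5432 - 3350.5165
= 26313.0266


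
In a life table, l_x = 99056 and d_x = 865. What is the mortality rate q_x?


q_x = d_x / l_x
= 865 / 99056
= 0.0087


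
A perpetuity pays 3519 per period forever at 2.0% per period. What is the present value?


PV = PMT / i
= 3519 / 0.02
= 175950.0


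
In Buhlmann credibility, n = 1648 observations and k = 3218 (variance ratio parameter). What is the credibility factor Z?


Z = n / (n + k)
= 1648 / (1648 + 3218)
= 1648 / 4866
= 0.3387


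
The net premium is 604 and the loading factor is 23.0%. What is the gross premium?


Gross = net * (1 + loading)
= 604 * (1 + 0.23)
= 604 * 1.23
= 742.92


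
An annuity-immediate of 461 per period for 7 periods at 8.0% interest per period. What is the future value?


FV = PMT * ((1+i)^n - 1) / i
= 461 * ((1.08)^7 - 1) / 0.08
= 461 * (1.713824 - 1) / 0.08
= 4113.4123


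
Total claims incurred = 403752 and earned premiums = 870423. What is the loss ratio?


Loss ratio = claims / premiums
= 403752 / 870423
= 0.4639


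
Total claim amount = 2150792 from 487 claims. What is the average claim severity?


severity = total / number
= 2150792 / 487
= 4416.4107


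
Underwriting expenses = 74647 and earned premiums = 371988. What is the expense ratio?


Expense ratio = expenses / premiums
= 74647 / 371988
= 0.2007


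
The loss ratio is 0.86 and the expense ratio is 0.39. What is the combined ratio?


Combined ratio = loss ratio + expense ratio
= 0.86 + 0.39
= 1.25


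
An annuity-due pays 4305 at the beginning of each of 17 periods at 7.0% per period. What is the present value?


PV_due = PMT * (1-(1+i)^(-n))/i * (1+i)
PV_immediate = 42030.675
PV_due = 42030.675 * 1.07
= 44972.8222


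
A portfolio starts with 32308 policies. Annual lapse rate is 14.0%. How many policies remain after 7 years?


remaining = initial * (1 - lapse)^years
= 32308 * (1 - 0.14)^7
= 32308 * 0.347928
= 11240.8521


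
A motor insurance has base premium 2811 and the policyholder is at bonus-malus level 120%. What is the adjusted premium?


adjusted = base * BM_level / 100
= 2811 * 120 / 100
= 2811 * 1.2
= 3373.2


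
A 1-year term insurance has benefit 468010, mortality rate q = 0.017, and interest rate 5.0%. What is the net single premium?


NSP = benefit * q * v
v = 1/(1+i) = 0.952381
NSP = 468010 * 0.017 * 0.952381
= 7577.3048


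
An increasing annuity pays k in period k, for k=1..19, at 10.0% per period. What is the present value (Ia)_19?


(Ia)_n = sum_{k=1}^{n} k * v^k, v = 1/(1+i)
v = 0.909091
Sum computed term by term:
(Ia)_19 = 60.9476


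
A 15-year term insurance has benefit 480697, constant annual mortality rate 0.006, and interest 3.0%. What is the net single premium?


NSP = benefit * sum_{k=0}^{n-1} k_p_x * q * v^(k+1)
With constant q=0.006, v=0.970874
Sum = 0.068924
NSP = 480697 * 0.068924
= 33131.3478


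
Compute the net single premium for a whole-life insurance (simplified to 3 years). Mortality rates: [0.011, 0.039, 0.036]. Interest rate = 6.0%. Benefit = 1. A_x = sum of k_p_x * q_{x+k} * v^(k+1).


v = 0.943396
Year 0: k_p_x=1.0, q=0.011, term=0.010377
Year 1: k_p_x=0.989, q=0.039, term=0.034328
Year 2: k_p_x=0.950429, q=0.036, term=0.028728
A_x = 0.0734


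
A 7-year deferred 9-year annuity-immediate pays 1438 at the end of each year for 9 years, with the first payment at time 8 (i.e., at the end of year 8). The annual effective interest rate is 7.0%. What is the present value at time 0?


PV at time 7 of the 9-year annuity-immediate:
a_n = 1438 * (1-(1+0.07)^(-9))/0.07 = 9368.904
Discount back 7 years to time 0:
PV = 9368.904 * (1+0.07)^(-7)
= 9368.904 * 0.62275
= 5834.4825


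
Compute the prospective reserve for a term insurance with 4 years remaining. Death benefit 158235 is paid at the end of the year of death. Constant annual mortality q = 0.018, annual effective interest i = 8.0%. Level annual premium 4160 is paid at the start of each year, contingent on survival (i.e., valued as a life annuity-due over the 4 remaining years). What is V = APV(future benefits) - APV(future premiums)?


v = 1/(1+i) = 0.925926
APV(future benefits) per unit = sum_{k=0}^{3} k_p_x * q * v^(k+1) = 0.058129
APV(future benefits) = 158235 * 0.058129 = 9198.0527
Life annuity-due factor ä_{x:4} = sum_{k=0}^{3} k_p_x * v^k = 3.487744
APV(future premiums) = 4160 * 3.487744 = 14509.0148
V = 9198.0527 - 14509.0148
= -5310.9621


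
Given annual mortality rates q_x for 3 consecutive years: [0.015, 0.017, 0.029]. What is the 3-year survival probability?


p_k = 1 - q_k for each year
Survival = product of (1 - q_k)
= 0.985 * 0.983 * 0.971
= 0.9402


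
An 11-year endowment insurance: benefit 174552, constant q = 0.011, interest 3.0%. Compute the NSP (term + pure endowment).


Term component = 16875.0539
Pure endowment = 11_p_x * v^11 * benefit = 0.88544 * 0.722421 * 174552 = 111654.0717
NSP = 128529.1256


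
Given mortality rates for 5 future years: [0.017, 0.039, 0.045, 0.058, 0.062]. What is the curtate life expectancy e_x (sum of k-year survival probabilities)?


e_x = sum_{k=1}^{n} k_p_x
k_p_x values:
  1_p_x = 0.983
  2_p_x = 0.944663
  3_p_x = 0.902153
  4_p_x = 0.849828
  5_p_x = 0.797139
e_x = 4.4768


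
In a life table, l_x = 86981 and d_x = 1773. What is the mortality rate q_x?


q_x = d_x / l_x
= 1773 / 86981
= 0.0204


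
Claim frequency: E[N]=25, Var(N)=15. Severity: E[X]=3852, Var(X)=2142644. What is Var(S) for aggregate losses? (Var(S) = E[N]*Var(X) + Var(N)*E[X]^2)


Var(S) = E[N]*Var(X) + Var(N)*E[X]^2
= 25*2142644 + 15*3852^2
= 53566100 + 222568560
= 2.7613e+08


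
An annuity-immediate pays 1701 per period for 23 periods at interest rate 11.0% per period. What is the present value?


PV = PMT * (1 - (1+i)^(-n)) / i
= 1701 * (1 - (1+0.11)^(-23)) / 0.11
= 1701 * (1 - 0.090693) / 0.11
= 1701 * 8.266432
= 14061.2002


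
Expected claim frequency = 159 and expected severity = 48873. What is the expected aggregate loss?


E[S] = E[N] * E[X]
= 159 * 48873
= 7.7708e+06


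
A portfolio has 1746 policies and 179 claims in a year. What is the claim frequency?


frequency = claims / policies
= 179 / 1746
= 0.1025


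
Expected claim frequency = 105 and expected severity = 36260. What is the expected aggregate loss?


E[S] = E[N] * E[X]
= 105 * 36260
= 3.8073e+06


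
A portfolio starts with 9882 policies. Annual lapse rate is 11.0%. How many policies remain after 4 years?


remaining = initial * (1 - lapse)^years
= 9882 * (1 - 0.11)^4
= 9882 * 0.627422
= 6200.1883


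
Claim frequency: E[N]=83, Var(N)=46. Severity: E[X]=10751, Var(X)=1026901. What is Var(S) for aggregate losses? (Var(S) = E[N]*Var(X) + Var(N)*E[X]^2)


Var(S) = E[N]*Var(X) + Var(N)*E[X]^2
= 83*1026901 + 46*10751^2
= 85232783 + 5316864046
= 5.4021e+09


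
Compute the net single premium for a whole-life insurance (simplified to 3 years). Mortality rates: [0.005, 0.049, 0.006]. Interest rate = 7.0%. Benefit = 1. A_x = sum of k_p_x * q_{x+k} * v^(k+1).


v = 0.934579
Year 0: k_p_x=1.0, q=0.005, term=0.004673
Year 1: k_p_x=0.995, q=0.049, term=0.042585
Year 2: k_p_x=0.946245, q=0.006, term=0.004635
A_x = 0.0519


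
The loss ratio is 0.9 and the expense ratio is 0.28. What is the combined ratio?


Combined ratio = loss ratio + expense ratio
= 0.9 + 0.28
= 1.18


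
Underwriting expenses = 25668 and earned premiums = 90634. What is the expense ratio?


Expense ratio = expenses / premiums
= 25668 / 90634
= 0.2832


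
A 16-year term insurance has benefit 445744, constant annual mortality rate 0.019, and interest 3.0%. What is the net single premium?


NSP = benefit * sum_{k=0}^{n-1} k_p_x * q * v^(k+1)
With constant q=0.019, v=0.970874
Sum = 0.209982
NSP = 445744 * 0.209982
= 93598.2179


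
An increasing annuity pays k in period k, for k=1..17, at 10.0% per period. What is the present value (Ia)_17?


(Ia)_n = sum_{k=1}^{n} k * v^k, v = 1/(1+i)
v = 0.909091
Sum computed term by term:
(Ia)_17 = 54.6035


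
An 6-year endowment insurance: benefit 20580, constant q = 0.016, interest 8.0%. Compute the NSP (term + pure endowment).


Term component = 1467.8953
Pure endowment = 6_p_x * v^6 * benefit = 0.907759 * 0.63017 * 20580 = 11772.6282
NSP = 13240.5235


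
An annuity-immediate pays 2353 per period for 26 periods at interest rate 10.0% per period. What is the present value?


PV = PMT * (1 - (1+i)^(-n)) / i
= 2353 * (1 - (1+0.1)^(-26)) / 0.1
= 2353 * (1 - 0.083905) / 0.1
= 2353 * 9.160945
= 21555.7047


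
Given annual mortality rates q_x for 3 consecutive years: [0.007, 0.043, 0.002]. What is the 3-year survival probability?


p_k = 1 - q_k for each year
Survival = product of (1 - q_k)
= 0.993 * 0.957 * 0.998
= 0.9484


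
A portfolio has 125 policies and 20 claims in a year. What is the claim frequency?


frequency = claims / policies
= 20 / 125
= 0.16


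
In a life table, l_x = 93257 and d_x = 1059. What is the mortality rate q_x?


q_x = d_x / l_x
= 1059 / 93257
= 0.0114


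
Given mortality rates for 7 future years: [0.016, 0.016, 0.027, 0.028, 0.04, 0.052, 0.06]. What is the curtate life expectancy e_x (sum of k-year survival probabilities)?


e_x = sum_{k=1}^{n} k_p_x
k_p_x values:
  1_p_x = 0.984
  2_p_x = 0.968256
  3_p_x = 0.942113
  4_p_x = 0.915734
  5_p_x = 0.879105
  6_p_x = 0.833391
  7_p_x = 0.783388
e_x = 6.306


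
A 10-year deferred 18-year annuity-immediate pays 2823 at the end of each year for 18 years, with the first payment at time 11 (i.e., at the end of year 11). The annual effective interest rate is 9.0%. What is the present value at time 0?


PV at time 10 of the 18-year annuity-immediate:
a_n = 2823 * (1-(1+0.09)^(-18))/0.09 = 24717.1297
Discount back 10 years to time 0:
PV = 24717.1297 * (1+0.09)^(-10)
= 24717.1297 * 0.422411
= 10440.7827


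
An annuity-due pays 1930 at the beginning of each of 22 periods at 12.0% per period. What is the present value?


PV_due = PMT * (1-(1+i)^(-n))/i * (1+i)
PV_immediate = 14754.1663
PV_due = 14754.1663 * 1.12
= 16524.6662


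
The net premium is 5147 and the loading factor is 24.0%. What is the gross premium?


Gross = net * (1 + loading)
= 5147 * (1 + 0.24)
= 5147 * 1.24
= 6382.28


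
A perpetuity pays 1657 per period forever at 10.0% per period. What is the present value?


PV = PMT / i
= 1657 / 0.1
= 16570.0


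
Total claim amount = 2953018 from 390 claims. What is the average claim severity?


severity = total / number
= 2953018 / 390
= 7571.841


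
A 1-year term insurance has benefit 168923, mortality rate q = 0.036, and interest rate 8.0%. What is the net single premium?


NSP = benefit * q * v
v = 1/(1+i) = 0.925926
NSP = 168923 * 0.036 * 0.925926
= 5630.7667


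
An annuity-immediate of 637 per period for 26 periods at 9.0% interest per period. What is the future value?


FV = PMT * ((1+i)^n - 1) / i
= 637 * ((1.09)^26 - 1) / 0.09
= 637 * (9.399158 - 1) / 0.09
= 59447.3733


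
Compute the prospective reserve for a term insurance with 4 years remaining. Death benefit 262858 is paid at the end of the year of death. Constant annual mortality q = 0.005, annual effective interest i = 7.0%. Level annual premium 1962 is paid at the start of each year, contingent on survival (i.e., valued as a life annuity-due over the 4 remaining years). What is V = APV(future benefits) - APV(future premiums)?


v = 1/(1+i) = 0.934579
APV(future benefits) per unit = sum_{k=0}^{3} k_p_x * q * v^(k+1) = 0.016817
APV(future benefits) = 262858 * 0.016817 = 4420.3715
Life annuity-due factor ä_{x:4} = sum_{k=0}^{3} k_p_x * v^k = 3.598747
APV(future premiums) = 1962 * 3.598747 = 7060.7421
V = 4420.3715 - 7060.7421
= -2640.3706


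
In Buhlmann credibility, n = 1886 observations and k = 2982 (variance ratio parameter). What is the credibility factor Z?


Z = n / (n + k)
= 1886 / (1886 + 2982)
= 1886 / 4868
= 0.3874


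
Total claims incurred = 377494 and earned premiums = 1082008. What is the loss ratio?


Loss ratio = claims / premiums
= 377494 / 1082008
= 0.3489


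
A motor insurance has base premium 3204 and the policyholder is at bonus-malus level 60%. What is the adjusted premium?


adjusted = base * BM_level / 100
= 3204 * 60 / 100
= 3204 * 0.6
= 1922.4


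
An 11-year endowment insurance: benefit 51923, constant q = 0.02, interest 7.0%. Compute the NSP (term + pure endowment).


Term component = 7148.9698
Pure endowment = 11_p_x * v^11 * benefit = 0.800731 * 0.475093 * 51923 = 19752.6358
NSP = 26901.6056


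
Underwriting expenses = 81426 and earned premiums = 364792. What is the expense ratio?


Expense ratio = expenses / premiums
= 81426 / 364792
= 0.2232


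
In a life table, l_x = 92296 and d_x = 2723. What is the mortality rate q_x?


q_x = d_x / l_x
= 2723 / 92296
= 0.0295


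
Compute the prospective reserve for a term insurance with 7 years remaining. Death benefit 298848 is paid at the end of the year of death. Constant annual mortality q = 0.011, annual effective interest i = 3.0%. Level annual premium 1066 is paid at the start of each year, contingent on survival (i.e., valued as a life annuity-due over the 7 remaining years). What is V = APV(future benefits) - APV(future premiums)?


v = 1/(1+i) = 0.970874
APV(future benefits) per unit = sum_{k=0}^{6} k_p_x * q * v^(k+1) = 0.066399
APV(future benefits) = 298848 * 0.066399 = 19843.2686
Life annuity-due factor ä_{x:7} = sum_{k=0}^{6} k_p_x * v^k = 6.21738
APV(future premiums) = 1066 * 6.21738 = 6627.7269
V = 19843.2686 - 6627.7269
= 13215.5418


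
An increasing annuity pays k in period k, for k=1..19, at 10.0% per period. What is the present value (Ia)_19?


(Ia)_n = sum_{k=1}^{n} k * v^k, v = 1/(1+i)
v = 0.909091
Sum computed term by term:
(Ia)_19 = 60.9476


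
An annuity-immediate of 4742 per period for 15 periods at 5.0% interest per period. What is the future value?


FV = PMT * ((1+i)^n - 1) / i
= 4742 * ((1.05)^15 - 1) / 0.05
= 4742 * (2.078928 - 1) / 0.05
= 102325.5485


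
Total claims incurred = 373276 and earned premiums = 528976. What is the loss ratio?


Loss ratio = claims / premiums
= 373276 / 528976
= 0.7057


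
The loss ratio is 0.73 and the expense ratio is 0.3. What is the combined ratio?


Combined ratio = loss ratio + expense ratio
= 0.73 + 0.3
= 1.03


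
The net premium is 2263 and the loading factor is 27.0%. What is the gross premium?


Gross = net * (1 + loading)
= 2263 * (1 + 0.27)
= 2263 * 1.27
= 2874.01


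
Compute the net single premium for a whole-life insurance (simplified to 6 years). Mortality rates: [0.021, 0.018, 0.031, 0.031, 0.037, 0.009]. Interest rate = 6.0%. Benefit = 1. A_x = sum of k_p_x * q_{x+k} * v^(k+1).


v = 0.943396
Year 0: k_p_x=1.0, q=0.021, term=0.019811
Year 1: k_p_x=0.979, q=0.018, term=0.015684
Year 2: k_p_x=0.961378, q=0.031, term=0.025023
Year 3: k_p_x=0.931575, q=0.031, term=0.022875
Year 4: k_p_x=0.902696, q=0.037, term=0.024958
Year 5: k_p_x=0.869297, q=0.009, term=0.005515
A_x = 0.1139


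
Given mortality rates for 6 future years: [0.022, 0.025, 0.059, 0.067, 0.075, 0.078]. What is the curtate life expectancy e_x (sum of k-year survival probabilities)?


e_x = sum_{k=1}^{n} k_p_x
k_p_x values:
  1_p_x = 0.978
  2_p_x = 0.95355
  3_p_x = 0.897291
  4_p_x = 0.837172
  5_p_x = 0.774384
  6_p_x = 0.713982
e_x = 5.1544


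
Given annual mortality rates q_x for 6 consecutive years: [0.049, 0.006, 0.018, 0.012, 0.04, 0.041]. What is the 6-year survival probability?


p_k = 1 - q_k for each year
Survival = product of (1 - q_k)
= 0.951 * 0.994 * 0.982 * 0.988 * 0.96 * 0.959
= 0.8444


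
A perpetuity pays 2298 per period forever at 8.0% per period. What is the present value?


PV = PMT / i
= 2298 / 0.08
= 28725.0


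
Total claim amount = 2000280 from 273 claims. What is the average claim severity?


severity = total / number
= 2000280 / 273
= 7327.033


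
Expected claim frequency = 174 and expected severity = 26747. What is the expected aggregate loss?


E[S] = E[N] * E[X]
= 174 * 26747
= 4.6540e+06


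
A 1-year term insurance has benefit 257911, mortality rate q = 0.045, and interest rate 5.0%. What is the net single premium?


NSP = benefit * q * v
v = 1/(1+i) = 0.952381
NSP = 257911 * 0.045 * 0.952381
= 11053.3286


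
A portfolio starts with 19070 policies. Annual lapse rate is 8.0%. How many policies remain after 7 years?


remaining = initial * (1 - lapse)^years
= 19070 * (1 - 0.08)^7
= 19070 * 0.557847
= 10638.1347


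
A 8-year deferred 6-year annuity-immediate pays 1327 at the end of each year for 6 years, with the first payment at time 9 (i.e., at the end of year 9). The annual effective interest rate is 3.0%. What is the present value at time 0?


PV at time 8 of the 6-year annuity-immediate:
a_n = 1327 * (1-(1+0.03)^(-6))/0.03 = 7188.613
Discount back 8 years to time 0:
PV = 7188.613 * (1+0.03)^(-8)
= 7188.613 * 0.789409
= 5674.7575


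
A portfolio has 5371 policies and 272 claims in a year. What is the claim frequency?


frequency = claims / policies
= 272 / 5371
= 0.0506


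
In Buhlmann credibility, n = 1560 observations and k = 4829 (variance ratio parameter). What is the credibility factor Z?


Z = n / (n + k)
= 1560 / (1560 + 4829)
= 1560 / 6389
= 0.2442


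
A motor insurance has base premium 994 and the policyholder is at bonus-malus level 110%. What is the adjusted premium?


adjusted = base * BM_level / 100
= 994 * 110 / 100
= 994 * 1.1
= 1093.4


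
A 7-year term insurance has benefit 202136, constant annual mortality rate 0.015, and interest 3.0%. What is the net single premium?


NSP = benefit * sum_{k=0}^{n-1} k_p_x * q * v^(k+1)
With constant q=0.015, v=0.970874
Sum = 0.089512
NSP = 202136 * 0.089512
= 18093.5881


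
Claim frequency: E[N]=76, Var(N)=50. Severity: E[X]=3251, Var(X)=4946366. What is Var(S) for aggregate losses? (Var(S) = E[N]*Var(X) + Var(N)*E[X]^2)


Var(S) = E[N]*Var(X) + Var(N)*E[X]^2
= 76*4946366 + 50*3251^2
= 375923816 + 528450050
= 9.0437e+08


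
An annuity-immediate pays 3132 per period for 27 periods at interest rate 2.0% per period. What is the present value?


PV = PMT * (1 - (1+i)^(-n)) / i
= 3132 * (1 - (1+0.02)^(-27)) / 0.02
= 3132 * (1 - 0.585862) / 0.02
= 3132 * 20.706898
= 64854.0039


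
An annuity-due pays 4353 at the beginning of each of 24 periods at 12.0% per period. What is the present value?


PV_due = PMT * (1-(1+i)^(-n))/i * (1+i)
PV_immediate = 33885.1267
PV_due = 33885.1267 * 1.12
= 37951.3419


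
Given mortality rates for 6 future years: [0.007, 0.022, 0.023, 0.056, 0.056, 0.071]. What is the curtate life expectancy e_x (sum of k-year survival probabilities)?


e_x = sum_{k=1}^{n} k_p_x
k_p_x values:
  1_p_x = 0.993
  2_p_x = 0.971154
  3_p_x = 0.948817
  4_p_x = 0.895684
  5_p_x = 0.845525
  6_p_x = 0.785493
e_x = 5.4397


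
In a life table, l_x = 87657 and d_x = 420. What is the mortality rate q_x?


q_x = d_x / l_x
= 420 / 87657
= 0.0048


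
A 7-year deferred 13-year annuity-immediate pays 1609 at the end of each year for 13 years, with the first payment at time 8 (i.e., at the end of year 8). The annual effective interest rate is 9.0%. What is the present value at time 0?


PV at time 7 of the 13-year annuity-immediate:
a_n = 1609 * (1-(1+0.09)^(-13))/0.09 = 12046.4284
Discount back 7 years to time 0:
PV = 12046.4284 * (1+0.09)^(-7)
= 12046.4284 * 0.547034
= 6589.8089


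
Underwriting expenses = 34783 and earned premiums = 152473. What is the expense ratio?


Expense ratio = expenses / premiums
= 34783 / 152473
= 0.2281


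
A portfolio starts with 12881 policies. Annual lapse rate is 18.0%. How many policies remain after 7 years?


remaining = initial * (1 - lapse)^years
= 12881 * (1 - 0.18)^7
= 12881 * 0.249285
= 3211.0461


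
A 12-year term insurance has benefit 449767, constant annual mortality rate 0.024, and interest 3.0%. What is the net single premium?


NSP = benefit * sum_{k=0}^{n-1} k_p_x * q * v^(k+1)
With constant q=0.024, v=0.970874
Sum = 0.211545
NSP = 449767 * 0.211545
= 95145.9251


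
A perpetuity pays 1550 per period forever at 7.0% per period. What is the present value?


PV = PMT / i
= 1550 / 0.07
= 22142.8571


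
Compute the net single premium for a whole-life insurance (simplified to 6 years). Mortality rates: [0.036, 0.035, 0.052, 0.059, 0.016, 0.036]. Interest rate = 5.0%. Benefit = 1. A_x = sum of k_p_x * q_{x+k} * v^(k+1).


v = 0.952381
Year 0: k_p_x=1.0, q=0.036, term=0.034286
Year 1: k_p_x=0.964, q=0.035, term=0.030603
Year 2: k_p_x=0.93026, q=0.052, term=0.041787
Year 3: k_p_x=0.881886, q=0.059, term=0.042806
Year 4: k_p_x=0.829855, q=0.016, term=0.010403
Year 5: k_p_x=0.816577, q=0.036, term=0.021936
A_x = 0.1818


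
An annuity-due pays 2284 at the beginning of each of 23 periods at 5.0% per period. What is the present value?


PV_due = PMT * (1-(1+i)^(-n))/i * (1+i)
PV_immediate = 30807.9028
PV_due = 30807.9028 * 1.05
= 32348.2979


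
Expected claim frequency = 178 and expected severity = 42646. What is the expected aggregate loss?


E[S] = E[N] * E[X]
= 178 * 42646
= 7.5910e+06


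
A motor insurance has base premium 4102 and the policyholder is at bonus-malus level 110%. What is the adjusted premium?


adjusted = base * BM_level / 100
= 4102 * 110 / 100
= 4102 * 1.1
= 4512.2


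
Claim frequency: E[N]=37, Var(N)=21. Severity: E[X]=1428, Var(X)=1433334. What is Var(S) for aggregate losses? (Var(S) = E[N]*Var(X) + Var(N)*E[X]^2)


Var(S) = E[N]*Var(X) + Var(N)*E[X]^2
= 37*1433334 + 21*1428^2
= 53033358 + 42822864
= 9.5856e+07


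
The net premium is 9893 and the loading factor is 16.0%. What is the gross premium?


Gross = net * (1 + loading)
= 9893 * (1 + 0.16)
= 9893 * 1.16
= 11475.88


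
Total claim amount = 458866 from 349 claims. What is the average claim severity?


severity = total / number
= 458866 / 349
= 1314.8023


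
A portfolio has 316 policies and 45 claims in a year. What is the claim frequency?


frequency = claims / policies
= 45 / 316
= 0.1424


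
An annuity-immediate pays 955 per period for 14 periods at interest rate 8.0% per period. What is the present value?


PV = PMT * (1 - (1+i)^(-n)) / i
= 955 * (1 - (1+0.08)^(-14)) / 0.08
= 955 * (1 - 0.340461) / 0.08
= 955 * 8.244237
= 7873.2463


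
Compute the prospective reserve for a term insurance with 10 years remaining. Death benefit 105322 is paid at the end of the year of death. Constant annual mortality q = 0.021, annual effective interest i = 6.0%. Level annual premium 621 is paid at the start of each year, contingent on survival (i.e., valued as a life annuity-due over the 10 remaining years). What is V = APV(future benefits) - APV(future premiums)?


v = 1/(1+i) = 0.943396
APV(future benefits) per unit = sum_{k=0}^{9} k_p_x * q * v^(k+1) = 0.142174
APV(future benefits) = 105322 * 0.142174 = 14974.041
Life annuity-due factor ä_{x:10} = sum_{k=0}^{9} k_p_x * v^k = 7.176398
APV(future premiums) = 621 * 7.176398 = 4456.5429
V = 14974.041 - 4456.5429
= 10517.4981


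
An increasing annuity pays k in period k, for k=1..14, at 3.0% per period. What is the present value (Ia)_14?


(Ia)_n = sum_{k=1}^{n} k * v^k, v = 1/(1+i)
v = 0.970874
Sum computed term by term:
(Ia)_14 = 79.3102


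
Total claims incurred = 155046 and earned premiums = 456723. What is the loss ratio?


Loss ratio = claims / premiums
= 155046 / 456723
= 0.3395


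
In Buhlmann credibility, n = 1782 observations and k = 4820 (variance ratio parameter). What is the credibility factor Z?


Z = n / (n + k)
= 1782 / (1782 + 4820)
= 1782 / 6602
= 0.2699


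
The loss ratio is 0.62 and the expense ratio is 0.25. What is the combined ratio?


Combined ratio = loss ratio + expense ratio
= 0.62 + 0.25
= 0.87


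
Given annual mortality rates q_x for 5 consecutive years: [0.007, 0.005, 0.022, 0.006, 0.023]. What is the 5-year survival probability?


p_k = 1 - q_k for each year
Survival = product of (1 - q_k)
= 0.993 * 0.995 * 0.978 * 0.994 * 0.977
= 0.9384


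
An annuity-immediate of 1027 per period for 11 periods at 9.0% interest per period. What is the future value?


FV = PMT * ((1+i)^n - 1) / i
= 1027 * ((1.09)^11 - 1) / 0.09
= 1027 * (2.580426 - 1) / 0.09
= 18034.4213


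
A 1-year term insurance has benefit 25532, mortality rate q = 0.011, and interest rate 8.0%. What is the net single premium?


NSP = benefit * q * v
v = 1/(1+i) = 0.925926
NSP = 25532 * 0.011 * 0.925926
= 260.0481


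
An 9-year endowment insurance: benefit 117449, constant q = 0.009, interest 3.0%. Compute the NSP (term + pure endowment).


Term component = 7954.2188
Pure endowment = 9_p_x * v^9 * benefit = 0.921856 * 0.766417 * 117449 = 82980.7186
NSP = 90934.9374


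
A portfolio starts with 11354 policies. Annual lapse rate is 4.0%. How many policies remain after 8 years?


remaining = initial * (1 - lapse)^years
= 11354 * (1 - 0.04)^8
= 11354 * 0.72139
= 8190.6573


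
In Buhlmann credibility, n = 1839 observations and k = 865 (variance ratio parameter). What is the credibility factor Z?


Z = n / (n + k)
= 1839 / (1839 + 865)
= 1839 / 2704
= 0.6801


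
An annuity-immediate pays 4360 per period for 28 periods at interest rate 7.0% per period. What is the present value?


PV = PMT * (1 - (1+i)^(-n)) / i
= 4360 * (1 - (1+0.07)^(-28)) / 0.07
= 4360 * (1 - 0.150402) / 0.07
= 4360 * 12.137111
= 52917.8051


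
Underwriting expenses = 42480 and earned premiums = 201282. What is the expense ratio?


Expense ratio = expenses / premiums
= 42480 / 201282
= 0.211


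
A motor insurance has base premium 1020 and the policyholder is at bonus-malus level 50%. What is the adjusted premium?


adjusted = base * BM_level / 100
= 1020 * 50 / 100
= 1020 * 0.5
= 510.0


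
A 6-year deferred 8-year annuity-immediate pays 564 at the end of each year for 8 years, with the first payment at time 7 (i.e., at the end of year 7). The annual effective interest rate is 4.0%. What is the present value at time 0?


PV at time 6 of the 8-year annuity-immediate:
a_n = 564 * (1-(1+0.04)^(-8))/0.04 = 3797.2681
Discount back 6 years to time 0:
PV = 3797.2681 * (1+0.04)^(-6)
= 3797.2681 * 0.790315
= 3001.0361


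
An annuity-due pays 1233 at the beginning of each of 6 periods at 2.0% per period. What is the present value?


PV_due = PMT * (1-(1+i)^(-n))/i * (1+i)
PV_immediate = 6906.5643
PV_due = 6906.5643 * 1.02
= 7044.6956


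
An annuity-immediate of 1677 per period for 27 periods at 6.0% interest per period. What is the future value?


FV = PMT * ((1+i)^n - 1) / i
= 1677 * ((1.06)^27 - 1) / 0.06
= 1677 * (4.822346 - 1) / 0.06
= 106834.569
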